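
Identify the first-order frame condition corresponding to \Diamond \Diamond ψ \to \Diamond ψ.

Replacing ψ by ¬ψ and contraposing gives the equivalent schema □ψ → □□ψ.
Suppose □ψ→□□ψ is valid. Take Rxy, Ryz and set V(ψ)={w : Rxw}. Then □ψ at x, so □□ψ at x, so □ψ at y, so ψ at z, i.e. Rxz.

transitivity: \forall x \forall y \forall z (Rxy \wedge Ryz \to Rxz)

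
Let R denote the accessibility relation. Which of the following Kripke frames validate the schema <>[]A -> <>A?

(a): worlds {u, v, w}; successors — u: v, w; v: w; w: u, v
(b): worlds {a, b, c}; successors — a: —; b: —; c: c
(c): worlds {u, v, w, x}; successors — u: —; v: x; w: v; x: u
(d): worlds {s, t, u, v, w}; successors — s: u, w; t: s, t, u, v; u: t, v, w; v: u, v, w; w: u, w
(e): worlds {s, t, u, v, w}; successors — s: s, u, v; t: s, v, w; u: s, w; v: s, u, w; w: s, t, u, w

Frame correspondent (Sahlqvist): forall x forall y (xRy -> exists w (yRw & xRw)) — i.e. a generalized confluence (Geach) condition.
(a): fails — vRw but no t with wRt and vRt.
(b): holds.
(c): fails — vRx but no t with xRt and vRt.
(d): holds.
(e): holds.

(b), (d), (e)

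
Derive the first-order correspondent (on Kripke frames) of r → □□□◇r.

∀x ∀z (xR³z → ∃w (x = w ∧ zRw))

This is a Sahlqvist (Geach-type) schema ◇^0□^0r → □^3◇^1r.
First-order correspondent: ∀x ∀z (xR³z → ∃w (x = w ∧ zRw)).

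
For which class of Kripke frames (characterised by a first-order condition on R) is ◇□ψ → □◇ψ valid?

Suppose ◇□ψ→□◇ψ is valid. Take Rxy, Rxz and set V(ψ)={w : Ryw}. Then □ψ at y so ◇□ψ at x, so □◇ψ at x, so ◇ψ at z, giving w with Rzw and Ryw.
Conversely, on a frame with convergence the schema holds at every world under every valuation.
So the correspondent is convergence.

convergence: ∀x ∀y ∀z (Rxy ∧ Rxz → ∃w (Ryw ∧ Rzw))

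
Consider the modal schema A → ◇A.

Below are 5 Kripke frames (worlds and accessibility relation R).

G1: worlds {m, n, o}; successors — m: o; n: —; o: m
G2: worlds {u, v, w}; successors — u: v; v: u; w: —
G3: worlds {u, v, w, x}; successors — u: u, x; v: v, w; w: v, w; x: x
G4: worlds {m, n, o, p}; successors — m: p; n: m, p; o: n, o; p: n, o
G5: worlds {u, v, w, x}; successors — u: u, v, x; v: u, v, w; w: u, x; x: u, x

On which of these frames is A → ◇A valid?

G3

The schema corresponds to reflexivity: ∀x Rxx.
G1: fails — world m does not see itself.
G2: fails — world u does not see itself.
G3: ✓.
G4: fails — world m does not see itself.
G5: fails — world w does not see itself.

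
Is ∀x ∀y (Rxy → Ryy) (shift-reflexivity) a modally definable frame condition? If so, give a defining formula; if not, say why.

Yes — defined by □(□r → r)

Yes: it is shift-reflexivity, defined by the T□ schema □(□r → r).
Suppose □(□r→r) is valid. Take Rxy and set V(r)={w : Ryw}. Then at y, □r holds; since □(□r→r) at x, □r→r at y, so r at y, i.e. Ryy.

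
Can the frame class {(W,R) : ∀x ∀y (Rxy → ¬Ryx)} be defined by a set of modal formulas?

Any modally definable frame class is closed under surjective bounded morphisms.
The 5-cycle (worlds w0,w1,w2,w3,w4 with w0→w1→w2→w3→w4→w0) is asymmetric. Mapping every world to a single reflexive point • is a surjective bounded morphism, and the reflexive point is not asymmetric (R•• but asymmetry requires ¬R••).
So the class is not modally definable.

Not definable by any modal formula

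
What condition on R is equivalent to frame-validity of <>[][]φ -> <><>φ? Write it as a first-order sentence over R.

forall x forall y (xRy -> exists w (y R^2 w & x R^2 w))

This is a Sahlqvist (Geach-type) schema ◇^1□^2φ → □^0◇^2φ.
Minimal-valuation argument: fix x; take any y with xR^1y and any z with xR^0z. Set V(φ) to the set of worlds R-reachable from y in exactly 2 steps. Then □^2φ holds at y, so the antecedent holds at x; validity forces ◇^2φ at z, giving a w with zR^2w and yR^2w.
First-order correspondent: forall x forall y (xRy -> exists w (y R^2 w & x R^2 w)).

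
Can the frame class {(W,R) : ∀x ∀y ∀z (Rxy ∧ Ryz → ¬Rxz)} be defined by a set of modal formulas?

No

Modal frame validity is preserved under surjective bounded morphisms.
The 3-cycle (worlds s,t,u with s→t→u→s) is intransitive. Mapping every world to a single reflexive point • is a surjective bounded morphism; the reflexive point is not intransitive (R••∧R•• but R••).
Hence intransitivity is not modally definable.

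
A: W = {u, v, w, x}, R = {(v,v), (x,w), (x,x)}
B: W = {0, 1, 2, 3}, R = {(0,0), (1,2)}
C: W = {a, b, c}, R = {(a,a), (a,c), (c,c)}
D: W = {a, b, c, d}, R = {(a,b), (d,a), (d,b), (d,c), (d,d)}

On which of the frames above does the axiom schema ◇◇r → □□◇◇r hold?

The schema corresponds to a generalized confluence (Geach) condition: ∀x ∀y ∀z ((xR²y ∧ xR²z) → ∃w (y = w ∧ zR²w)).
A: fails — xR²w, xR²w but no t with w=t and wR²t.
B: condition met.
C: fails — aR²a, aR²c but no w with a=w and cR²w.
D: fails — dR²a, dR²a but no w with a=w and aR²w.

B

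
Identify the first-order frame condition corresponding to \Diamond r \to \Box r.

partial functionality

Suppose ◇r→□r is valid. Take Rxy, Rxz and set V(r)={y}. Then ◇r at x, so □r at x, so r at z, i.e. z=y.
Conversely, any frame satisfying \forall x \forall y \forall z (Rxy \wedge Rxz \to y = z) validates the schema.
Frame condition: \forall x \forall y \forall z (Rxy \wedge Rxz \to y = z).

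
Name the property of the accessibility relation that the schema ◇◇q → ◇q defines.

transitivity: ∀x ∀y ∀z (Rxy ∧ Ryz → Rxz)

This schema is equivalent to the 4 axiom □q → □□q.
It corresponds to transitivity: ∀x ∀y ∀z (Rxy ∧ Ryz → Rxz).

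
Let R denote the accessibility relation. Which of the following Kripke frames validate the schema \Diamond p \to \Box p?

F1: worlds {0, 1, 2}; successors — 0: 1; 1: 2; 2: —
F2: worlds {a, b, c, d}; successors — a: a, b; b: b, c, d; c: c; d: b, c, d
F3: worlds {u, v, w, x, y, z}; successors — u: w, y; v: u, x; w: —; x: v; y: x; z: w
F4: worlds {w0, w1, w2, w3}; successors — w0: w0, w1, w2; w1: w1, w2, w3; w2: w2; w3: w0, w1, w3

F1

This is the axiom for partial functionality; its first-order frame correspondent is \forall x \forall y \forall z (Rxy \wedge Rxz \to y = z).
F1: holds.
F2: fails — a sees both a and b.
F3: fails — u sees both w and y.
F4: fails — w0 sees both w0 and w1.
Valid on: F1.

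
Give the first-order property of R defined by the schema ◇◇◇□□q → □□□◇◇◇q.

∀x ∀y ∀z ((xR³y ∧ xR³z) → ∃w (yR²w ∧ zR³w))

This is a Sahlqvist (Geach-type) schema ◇^3□^2q → □^3◇^3q.
Minimal-valuation argument: fix x; take any y with xR^3y and any z with xR^3z. Set V(q) to the set of worlds R-reachable from y in exactly 2 steps. Then □^2q holds at y, so the antecedent holds at x; validity forces ◇^3q at z, giving a w with zR^3w and yR^2w.
First-order correspondent: ∀x ∀y ∀z ((xR³y ∧ xR³z) → ∃w (yR²w ∧ zR³w)).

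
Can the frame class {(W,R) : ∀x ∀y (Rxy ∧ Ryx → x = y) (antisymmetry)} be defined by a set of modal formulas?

No — not modally definable

Modal frame validity is preserved under surjective bounded morphisms.
The 6-cycle (worlds 0,1,2,3,4,5 with 0→1→2→3→4→5→0) is antisymmetric. Sending even-indexed worlds to a and odd-indexed worlds to b is a surjective bounded morphism onto the two-world frame with a↔b, which is not antisymmetric.
Hence antisymmetry is not modally definable.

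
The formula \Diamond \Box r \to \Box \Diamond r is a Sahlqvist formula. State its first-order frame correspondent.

Suppose ◇□r→□◇r is valid. Take Rxy, Rxz and set V(r)={w : Ryw}. Then □r at y so ◇□r at x, so □◇r at x, so ◇r at z, giving w with Rzw and Ryw.

convergence: \forall x \forall y \forall z (Rxy \wedge Rxz \to \exists w (Ryw \wedge Rzw))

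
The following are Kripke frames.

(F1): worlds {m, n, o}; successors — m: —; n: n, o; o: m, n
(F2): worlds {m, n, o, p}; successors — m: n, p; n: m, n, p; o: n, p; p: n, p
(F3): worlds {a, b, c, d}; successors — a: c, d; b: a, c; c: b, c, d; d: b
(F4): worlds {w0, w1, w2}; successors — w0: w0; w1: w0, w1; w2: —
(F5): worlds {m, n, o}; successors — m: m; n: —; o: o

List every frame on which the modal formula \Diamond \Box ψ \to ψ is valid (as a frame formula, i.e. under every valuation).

(F5)

This is the axiom for a generalized confluence (Geach) condition; its first-order frame correspondent is \forall x \forall y (xRy \to \exists w (yRw \wedge x = w)).
(F1): fails — oRm but no w with mRw and o=w.
(F2): fails — mRp but no w with pRw and m=w.
(F3): fails — aRc but no w with cRw and a=w.
(F4): fails — w1Rw0 but no w with w0Rw and w1=w.
(F5): holds.
Valid on: (F5).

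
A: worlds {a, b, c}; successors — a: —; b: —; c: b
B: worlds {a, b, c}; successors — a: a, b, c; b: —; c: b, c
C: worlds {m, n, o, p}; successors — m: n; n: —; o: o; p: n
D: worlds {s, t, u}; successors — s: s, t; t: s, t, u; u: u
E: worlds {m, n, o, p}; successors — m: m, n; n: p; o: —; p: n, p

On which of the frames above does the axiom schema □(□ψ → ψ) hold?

Frame correspondent (Sahlqvist): ∀x ∀y (Rxy → Ryy) — i.e. shift-reflexivity.
A: fails — Rcb but not Rbb.
B: fails — Rab but not Rbb.
C: fails — Rpn but not Rnn.
D: ✓.
E: fails — Rpn but not Rnn.
Valid on: D.

D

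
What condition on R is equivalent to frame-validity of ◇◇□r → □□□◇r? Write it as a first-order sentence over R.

This is a Sahlqvist (Geach-type) schema ◇^2□^1r → □^3◇^1r.
First-order correspondent: ∀x ∀y ∀z ((xR²y ∧ xR³z) → ∃w (yRw ∧ zRw)).

∀x ∀y ∀z ((xR²y ∧ xR³z) → ∃w (yRw ∧ zRw))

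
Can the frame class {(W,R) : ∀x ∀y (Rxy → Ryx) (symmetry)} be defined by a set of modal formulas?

Yes, by r → □◇r

This is a Sahlqvist condition; the B axiom r → □◇r defines it.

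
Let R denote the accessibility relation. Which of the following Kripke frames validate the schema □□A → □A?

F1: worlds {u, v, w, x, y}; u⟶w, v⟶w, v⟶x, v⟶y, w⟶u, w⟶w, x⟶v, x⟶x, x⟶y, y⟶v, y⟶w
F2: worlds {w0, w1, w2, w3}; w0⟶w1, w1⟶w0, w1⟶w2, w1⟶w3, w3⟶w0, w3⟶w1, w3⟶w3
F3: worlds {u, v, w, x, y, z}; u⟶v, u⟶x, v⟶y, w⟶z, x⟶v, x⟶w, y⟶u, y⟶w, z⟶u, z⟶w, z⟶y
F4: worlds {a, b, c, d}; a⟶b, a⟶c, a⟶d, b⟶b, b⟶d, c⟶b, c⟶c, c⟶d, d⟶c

This is the axiom for density; its first-order frame correspondent is ∀x ∀y (Rxy → ∃z (Rxz ∧ Rzy)).
F1: fails — Ryv but no z with Ryz and Rzv.
F2: fails — Rw1w2 but no z with Rw1z and Rzw2.
F3: fails — Rxw but no t with Rxt and Rtw.
F4: holds.

F4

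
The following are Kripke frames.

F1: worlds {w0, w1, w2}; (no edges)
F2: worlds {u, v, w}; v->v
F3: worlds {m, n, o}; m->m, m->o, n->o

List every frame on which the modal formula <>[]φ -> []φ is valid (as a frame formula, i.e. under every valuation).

Frame correspondent (Sahlqvist): forall x forall y forall z (Rxy & Rxz -> Ryz) — i.e. the Euclidean property.
F1: holds.
F2: holds.
F3: fails — Rmo and Rmo but not Roo.

F1, F2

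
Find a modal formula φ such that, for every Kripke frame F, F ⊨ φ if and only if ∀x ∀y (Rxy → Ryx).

r → □◇r

The condition is symmetry. The B schema r → □◇r defines it.
Suppose r→□◇r is valid. Take Rxy and set V(r)={x}. Then r at x, so □◇r at x, so ◇r at y, so some z with Ryz has r; z=x, i.e. Ryx.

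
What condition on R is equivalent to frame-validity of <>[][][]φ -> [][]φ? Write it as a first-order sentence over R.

forall x forall y forall z ((xRy & x R^2 z) -> exists w (y R^3 w & z = w))

This is a Sahlqvist (Geach-type) schema ◇^1□^3φ → □^2◇^0φ.
Minimal-valuation argument: fix x; take any y with xR^1y and any z with xR^2z. Set V(φ) to the set of worlds R-reachable from y in exactly 3 steps. Then □^3φ holds at y, so the antecedent holds at x; validity forces ◇^0φ at z, giving a w with zR^0w and yR^3w.
First-order correspondent: forall x forall y forall z ((xRy & x R^2 z) -> exists w (y R^3 w & z = w)).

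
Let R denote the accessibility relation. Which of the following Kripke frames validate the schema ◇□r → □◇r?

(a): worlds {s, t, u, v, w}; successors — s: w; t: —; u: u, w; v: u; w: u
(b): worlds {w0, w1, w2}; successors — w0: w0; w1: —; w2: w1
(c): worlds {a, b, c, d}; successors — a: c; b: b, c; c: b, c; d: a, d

Frame correspondent (Sahlqvist): ∀x ∀y ∀z (Rxy ∧ Rxz → ∃w (Ryw ∧ Rzw)) — i.e. convergence.
(a): holds.
(b): fails — Rw2w1 and Rw2w1 but w1 and w1 have no common successor.
(c): fails — Rdd and Rda but d and a have no common successor.

(a)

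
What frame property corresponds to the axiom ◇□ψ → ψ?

Replacing ψ by ¬ψ and contraposing gives the equivalent schema ψ → □◇ψ.
Suppose ψ→□◇ψ is valid. Take Rxy and set V(ψ)={x}. Then ψ at x, so □◇ψ at x, so ◇ψ at y, so some z with Ryz has ψ; z=x, i.e. Ryx.
The converse is a direct semantic check.
So the correspondent is symmetry.

Symmetry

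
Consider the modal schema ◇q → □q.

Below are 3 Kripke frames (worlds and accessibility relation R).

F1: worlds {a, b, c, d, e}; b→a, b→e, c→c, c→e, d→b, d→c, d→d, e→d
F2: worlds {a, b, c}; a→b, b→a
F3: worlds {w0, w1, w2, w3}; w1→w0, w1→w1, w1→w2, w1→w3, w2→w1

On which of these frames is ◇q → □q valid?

F2

The schema corresponds to partial functionality: ∀x ∀y ∀z (Rxy ∧ Rxz → y = z).
F1: fails — b sees both a and e.
F2: holds.
F3: fails — w1 sees both w0 and w1.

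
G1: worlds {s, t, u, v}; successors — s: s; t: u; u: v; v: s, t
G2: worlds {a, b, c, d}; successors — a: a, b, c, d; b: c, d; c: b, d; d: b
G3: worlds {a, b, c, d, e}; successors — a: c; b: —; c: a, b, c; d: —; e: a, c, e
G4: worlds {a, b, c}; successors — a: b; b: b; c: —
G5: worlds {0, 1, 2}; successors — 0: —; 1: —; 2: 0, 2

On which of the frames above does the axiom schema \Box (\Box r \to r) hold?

The schema corresponds to shift-reflexivity: \forall x \forall y (Rxy \to Ryy).
G1: fails — Ruv but not Rvv.
G2: fails — Rbc but not Rcc.
G3: fails — Rea but not Raa.
G4: ✓.
G5: fails — R20 but not R00.

G4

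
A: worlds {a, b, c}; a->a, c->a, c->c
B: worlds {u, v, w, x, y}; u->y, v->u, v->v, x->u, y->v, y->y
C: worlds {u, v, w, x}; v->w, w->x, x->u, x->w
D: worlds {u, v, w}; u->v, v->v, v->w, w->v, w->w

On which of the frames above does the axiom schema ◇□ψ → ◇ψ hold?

The schema corresponds to a generalized confluence (Geach) condition: ∀x ∀y (xRy → ∃w (yRw ∧ xRw)).
A: ✓.
B: fails — vRu but no t with uRt and vRt.
C: fails — vRw but no t with wRt and vRt.
D: ✓.
Valid on: A, D.

A, D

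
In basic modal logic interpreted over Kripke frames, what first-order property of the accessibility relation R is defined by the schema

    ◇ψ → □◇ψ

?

Suppose ◇ψ→□◇ψ is valid. Take Rxy, Rxz and set V(ψ)={y}. Then ◇ψ at x, so □◇ψ at x, so ◇ψ at z, so some w with Rzw has ψ; w=y, i.e. Rzy. By symmetry of the argument, Ryz.
Conversely, on a frame with the Euclidean property the schema holds at every world under every valuation.
So the correspondent is the Euclidean property.

The Euclidean property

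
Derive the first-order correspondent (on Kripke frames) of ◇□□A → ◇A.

This is a Sahlqvist (Geach-type) schema ◇^1□^2A → □^0◇^1A.
Minimal-valuation argument: fix x; take any y with xR^1y and any z with xR^0z. Set V(A) to the set of worlds R-reachable from y in exactly 2 steps. Then □^2A holds at y, so the antecedent holds at x; validity forces ◇^1A at z, giving a w with zR^1w and yR^2w.
First-order correspondent: ∀x ∀y (xRy → ∃w (yR²w ∧ xRw)).

∀x ∀y (xRy → ∃w (yR²w ∧ xRw))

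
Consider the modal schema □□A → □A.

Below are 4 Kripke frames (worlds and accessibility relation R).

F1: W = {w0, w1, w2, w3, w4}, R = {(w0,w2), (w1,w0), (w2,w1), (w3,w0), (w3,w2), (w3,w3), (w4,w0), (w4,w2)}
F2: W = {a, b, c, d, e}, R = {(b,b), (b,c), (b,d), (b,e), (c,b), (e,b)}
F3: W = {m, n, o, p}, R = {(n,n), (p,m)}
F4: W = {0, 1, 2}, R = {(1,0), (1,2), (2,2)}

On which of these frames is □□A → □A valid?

F2

This is the axiom for density; its first-order frame correspondent is ∀x ∀y (Rxy → ∃z (Rxz ∧ Rzy)).
F1: fails — Rw1w0 but no z with Rw1z and Rzw0.
F2: condition met.
F3: fails — Rpm but no z with Rpz and Rzm.
F4: fails — R10 but no z with R1z and Rz0.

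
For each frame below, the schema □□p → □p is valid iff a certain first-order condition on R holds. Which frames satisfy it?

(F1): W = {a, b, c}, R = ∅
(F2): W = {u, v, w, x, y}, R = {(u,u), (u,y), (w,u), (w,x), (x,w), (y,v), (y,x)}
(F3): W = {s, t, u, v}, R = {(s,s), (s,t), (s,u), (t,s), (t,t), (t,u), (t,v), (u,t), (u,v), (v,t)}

(F1), (F3)

This is the axiom for density; its first-order frame correspondent is ∀x ∀y (Rxy → ∃z (Rxz ∧ Rzy)).
(F1): ✓.
(F2): fails — Rxw but no z with Rxz and Rzw.
(F3): ✓.
Valid on: (F1), (F3).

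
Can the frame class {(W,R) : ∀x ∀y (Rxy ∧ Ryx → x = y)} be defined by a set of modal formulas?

No — not modally definable

Any modally definable frame class is closed under surjective bounded morphisms.
The 6-cycle (worlds w0,w1,w2,w3,w4,w5 with w0→w1→w2→w3→w4→w5→w0) is antisymmetric. Sending even-indexed worlds to • and odd-indexed worlds to ∘ is a surjective bounded morphism onto the two-world frame with •↔∘, which is not antisymmetric.
So no modal formula (or set of formulas) defines exactly the antisymmetric frames.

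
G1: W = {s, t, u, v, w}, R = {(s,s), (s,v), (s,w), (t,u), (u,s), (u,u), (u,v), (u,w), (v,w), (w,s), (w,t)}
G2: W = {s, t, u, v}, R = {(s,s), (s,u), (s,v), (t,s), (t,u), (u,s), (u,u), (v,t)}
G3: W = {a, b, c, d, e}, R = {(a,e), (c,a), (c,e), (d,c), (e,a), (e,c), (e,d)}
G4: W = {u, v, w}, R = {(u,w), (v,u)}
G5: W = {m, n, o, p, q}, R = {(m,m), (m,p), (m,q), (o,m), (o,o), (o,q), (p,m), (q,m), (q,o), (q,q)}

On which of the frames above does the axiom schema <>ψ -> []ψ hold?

G4

The schema corresponds to partial functionality: forall x forall y forall z (Rxy & Rxz -> y = z).
G1: fails — s sees both s and v.
G2: fails — s sees both s and u.
G3: fails — c sees both a and e.
G4: holds.
G5: fails — m sees both m and p.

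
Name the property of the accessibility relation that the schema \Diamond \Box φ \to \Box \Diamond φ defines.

convergence

Suppose ◇□φ→□◇φ is valid. Take Rxy, Rxz and set V(φ)={w : Ryw}. Then □φ at y so ◇□φ at x, so □◇φ at x, so ◇φ at z, giving w with Rzw and Ryw.
The converse is a direct semantic check.
Frame condition: \forall x \forall y \forall z (Rxy \wedge Rxz \to \exists w (Ryw \wedge Rzw)).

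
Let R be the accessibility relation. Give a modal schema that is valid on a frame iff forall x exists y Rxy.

The condition is seriality. The D schema □p → ◇p defines it.

□p → ◇p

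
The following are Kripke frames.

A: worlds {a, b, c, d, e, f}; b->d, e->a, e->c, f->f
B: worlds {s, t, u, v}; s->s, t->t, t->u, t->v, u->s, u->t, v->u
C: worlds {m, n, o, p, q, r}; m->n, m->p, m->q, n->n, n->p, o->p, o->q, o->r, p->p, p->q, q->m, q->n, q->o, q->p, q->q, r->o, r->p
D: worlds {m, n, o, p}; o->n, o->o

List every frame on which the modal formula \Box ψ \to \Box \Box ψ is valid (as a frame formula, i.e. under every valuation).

A, D

The schema corresponds to transitivity: \forall x \forall y \forall z (Rxy \wedge Ryz \to Rxz).
A: holds.
B: fails — Rut and Rtv but not Ruv.
C: fails — Ror and Rro but not Roo.
D: holds.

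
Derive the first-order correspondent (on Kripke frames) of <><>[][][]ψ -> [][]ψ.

This is a Sahlqvist (Geach-type) schema ◇^2□^3ψ → □^2◇^0ψ.
Minimal-valuation argument: fix x; take any y with xR^2y and any z with xR^2z. Set V(ψ) to the set of worlds R-reachable from y in exactly 3 steps. Then □^3ψ holds at y, so the antecedent holds at x; validity forces ◇^0ψ at z, giving a w with zR^0w and yR^3w.
First-order correspondent: forall x forall y forall z ((x R^2 y & x R^2 z) -> exists w (y R^3 w & z = w)).

forall x forall y forall z ((x R^2 y & x R^2 z) -> exists w (y R^3 w & z = w))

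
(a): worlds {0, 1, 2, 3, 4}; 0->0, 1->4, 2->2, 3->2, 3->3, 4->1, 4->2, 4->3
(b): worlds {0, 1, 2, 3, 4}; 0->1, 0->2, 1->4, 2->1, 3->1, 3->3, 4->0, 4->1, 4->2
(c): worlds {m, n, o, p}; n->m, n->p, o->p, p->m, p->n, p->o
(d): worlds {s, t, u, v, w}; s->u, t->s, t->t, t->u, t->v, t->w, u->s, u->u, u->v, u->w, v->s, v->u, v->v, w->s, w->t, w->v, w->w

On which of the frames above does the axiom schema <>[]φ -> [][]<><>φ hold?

(d)

Frame correspondent (Sahlqvist): forall x forall y forall z ((xRy & x R^2 z) -> exists w (yRw & z R^2 w)) — i.e. a generalized confluence (Geach) condition.
(a): fails — 4R1, 4R²2 but no w with 1Rw and 2R²w.
(b): fails — 0R1, 0R²1 but no w with 1Rw and 1R²w.
(c): fails — nRm, nR²m but no w with mRw and mR²w.
(d): condition met.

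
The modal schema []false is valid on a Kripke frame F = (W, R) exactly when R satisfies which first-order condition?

Emptiness of R

This is the Ver axiom.
Its frame correspondent is emptiness of R — forall x forall y ~Rxy.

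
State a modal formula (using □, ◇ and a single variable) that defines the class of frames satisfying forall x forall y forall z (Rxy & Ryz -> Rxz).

□ψ → □□ψ

A defining formula is □ψ → □□ψ (the 4 axiom).
Suppose □ψ→□□ψ is valid. Take Rxy, Ryz and set V(ψ)={w : Rxw}. Then □ψ at x, so □□ψ at x, so □ψ at y, so ψ at z, i.e. Rxz.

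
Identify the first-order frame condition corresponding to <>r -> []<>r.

the Euclidean property

Suppose ◇r→□◇r is valid. Take Rxy, Rxz and set V(r)={y}. Then ◇r at x, so □◇r at x, so ◇r at z, so some w with Rzw has r; w=y, i.e. Rzy. By symmetry of the argument, Ryz.
Conversely, any frame satisfying forall x forall y forall z (Rxy & Rxz -> Ryz) validates the schema.
So the correspondent is the Euclidean property.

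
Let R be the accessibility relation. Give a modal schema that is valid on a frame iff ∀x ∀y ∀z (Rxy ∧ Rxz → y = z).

The condition is partial functionality. The CD schema ◇ψ → □ψ defines it.
Suppose ◇ψ→□ψ is valid. Take Rxy, Rxz and set V(ψ)={y}. Then ◇ψ at x, so □ψ at x, so ψ at z, i.e. z=y.

◇ψ → □ψ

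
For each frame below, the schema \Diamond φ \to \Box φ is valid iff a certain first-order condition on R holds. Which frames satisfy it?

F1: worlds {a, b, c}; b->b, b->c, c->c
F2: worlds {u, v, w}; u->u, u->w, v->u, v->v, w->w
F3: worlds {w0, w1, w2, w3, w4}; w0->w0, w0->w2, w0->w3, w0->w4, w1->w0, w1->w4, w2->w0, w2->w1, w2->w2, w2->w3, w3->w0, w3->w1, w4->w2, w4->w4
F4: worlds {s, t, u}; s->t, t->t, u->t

F4

The schema corresponds to partial functionality: \forall x \forall y \forall z (Rxy \wedge Rxz \to y = z).
F1: fails — b sees both b and c.
F2: fails — u sees both u and w.
F3: fails — w0 sees both w0 and w2.
F4: ✓.
Valid on: F4.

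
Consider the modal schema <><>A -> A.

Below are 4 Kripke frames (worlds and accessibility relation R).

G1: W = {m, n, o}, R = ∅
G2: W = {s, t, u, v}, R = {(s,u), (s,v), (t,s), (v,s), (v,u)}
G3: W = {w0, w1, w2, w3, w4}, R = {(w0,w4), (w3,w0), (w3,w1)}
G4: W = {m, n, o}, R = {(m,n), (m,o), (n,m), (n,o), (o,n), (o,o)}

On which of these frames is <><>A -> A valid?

Frame correspondent (Sahlqvist): forall x forall y (x R^2 y -> exists w (y = w & x = w)) — i.e. a generalized confluence (Geach) condition.
G1: ✓.
G2: fails — sR²u but u ≠ s.
G3: fails — w3R²w4 but w4 ≠ w3.
G4: fails — mR²n but n ≠ m.
Valid on: G1.

G1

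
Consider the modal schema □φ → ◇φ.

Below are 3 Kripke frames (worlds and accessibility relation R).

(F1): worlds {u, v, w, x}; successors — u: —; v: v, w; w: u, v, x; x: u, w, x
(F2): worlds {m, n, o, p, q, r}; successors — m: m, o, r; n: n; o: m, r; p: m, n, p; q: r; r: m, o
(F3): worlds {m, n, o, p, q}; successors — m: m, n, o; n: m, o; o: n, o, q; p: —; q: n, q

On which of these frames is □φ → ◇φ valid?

Frame correspondent (Sahlqvist): ∀x ∃y Rxy — i.e. seriality.
(F1): fails — world u has no successor.
(F2): holds.
(F3): fails — world p has no successor.
Valid on: (F2).

(F2)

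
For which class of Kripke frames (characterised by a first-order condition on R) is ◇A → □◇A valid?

the Euclidean property: ∀x ∀y ∀z (Rxy ∧ Rxz → Ryz)

Suppose ◇A→□◇A is valid. Take Rxy, Rxz and set V(A)={y}. Then ◇A at x, so □◇A at x, so ◇A at z, so some w with Rzw has A; w=y, i.e. Rzy. By symmetry of the argument, Ryz.
Conversely, any frame satisfying ∀x ∀y ∀z (Rxy ∧ Rxz → Ryz) validates the schema.
So the correspondent is the Euclidean property.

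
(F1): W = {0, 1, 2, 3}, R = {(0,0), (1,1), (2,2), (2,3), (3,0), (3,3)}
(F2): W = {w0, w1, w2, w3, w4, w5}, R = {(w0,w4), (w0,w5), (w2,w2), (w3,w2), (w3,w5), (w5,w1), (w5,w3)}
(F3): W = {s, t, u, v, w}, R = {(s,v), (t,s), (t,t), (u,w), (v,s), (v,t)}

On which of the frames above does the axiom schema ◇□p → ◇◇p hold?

The schema corresponds to a generalized confluence (Geach) condition: ∀x ∀y (xRy → ∃w (yRw ∧ xR²w)).
(F1): condition met.
(F2): fails — w0Rw4 but no w with w4Rw and w0R²w.
(F3): fails — uRw but no w* with wRw* and uR²w*.
Valid on: (F1).

(F1)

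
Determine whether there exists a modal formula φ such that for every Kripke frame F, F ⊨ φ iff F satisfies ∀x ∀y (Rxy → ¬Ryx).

Modal frame validity is preserved under surjective bounded morphisms.
The 3-cycle (worlds 0,1,2 with 0→1→2→0) is asymmetric. Mapping every world to a single reflexive point • is a surjective bounded morphism, and the reflexive point is not asymmetric (R•• but asymmetry requires ¬R••).
So no modal formula (or set of formulas) defines exactly the asymmetric frames.

Not modally definable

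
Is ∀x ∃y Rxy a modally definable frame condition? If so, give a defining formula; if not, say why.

Yes, by □q → ◇q

This is a Sahlqvist condition; the D axiom □q → ◇q defines it.
Suppose □q→◇q is valid. At any x set V(q)=W. Then □q at x, so ◇q at x, so x has a successor.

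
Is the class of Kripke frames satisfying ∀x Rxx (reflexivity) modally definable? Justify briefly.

This is a Sahlqvist condition; the T axiom □q → q defines it.

Definable; □q → q defines it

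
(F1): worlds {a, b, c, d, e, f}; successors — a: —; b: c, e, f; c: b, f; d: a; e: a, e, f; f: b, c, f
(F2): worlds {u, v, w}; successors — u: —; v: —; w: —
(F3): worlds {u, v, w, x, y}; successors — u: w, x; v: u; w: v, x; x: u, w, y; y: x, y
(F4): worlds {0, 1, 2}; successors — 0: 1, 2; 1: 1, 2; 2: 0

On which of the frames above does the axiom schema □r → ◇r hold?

This is the axiom for seriality; its first-order frame correspondent is ∀x ∃y Rxy.
(F1): fails — world a has no successor.
(F2): fails — world u has no successor.
(F3): ✓.
(F4): ✓.
Valid on: (F3), (F4).

(F3), (F4)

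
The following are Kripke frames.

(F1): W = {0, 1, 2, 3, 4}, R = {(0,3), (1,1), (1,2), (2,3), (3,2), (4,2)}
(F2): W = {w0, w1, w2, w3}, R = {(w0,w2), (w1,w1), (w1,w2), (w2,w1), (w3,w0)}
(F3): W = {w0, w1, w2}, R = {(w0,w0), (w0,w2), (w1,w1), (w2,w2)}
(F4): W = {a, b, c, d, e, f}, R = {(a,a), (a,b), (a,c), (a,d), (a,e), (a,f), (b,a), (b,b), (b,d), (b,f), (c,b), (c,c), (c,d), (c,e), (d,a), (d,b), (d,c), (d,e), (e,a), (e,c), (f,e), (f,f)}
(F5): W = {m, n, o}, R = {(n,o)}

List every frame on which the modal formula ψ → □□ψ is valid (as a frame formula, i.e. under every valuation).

The schema corresponds to a generalized confluence (Geach) condition: ∀x ∀z (xR²z → ∃w (x = w ∧ z = w)).
(F1): fails — 0R²2 but 0 ≠ 2.
(F2): fails — w0R²w1 but w0 ≠ w1.
(F3): fails — w0R²w2 but w0 ≠ w2.
(F4): fails — aR²b but a ≠ b.
(F5): holds.
Valid on: (F5).

(F5)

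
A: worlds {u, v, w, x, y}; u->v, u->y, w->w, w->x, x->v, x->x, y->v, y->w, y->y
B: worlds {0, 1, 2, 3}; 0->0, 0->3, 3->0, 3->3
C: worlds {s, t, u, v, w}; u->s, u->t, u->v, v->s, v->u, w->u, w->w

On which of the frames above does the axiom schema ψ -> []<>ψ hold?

The schema corresponds to symmetry: forall x forall y (Rxy -> Ryx).
A: fails — Ruv but not Rvu.
B: condition met.
C: fails — Rwu but not Ruw.
Valid on: B.

B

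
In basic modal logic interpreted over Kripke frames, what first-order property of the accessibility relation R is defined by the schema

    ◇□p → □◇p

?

Suppose ◇□p→□◇p is valid. Take Rxy, Rxz and set V(p)={w : Ryw}. Then □p at y so ◇□p at x, so □◇p at x, so ◇p at z, giving w with Rzw and Ryw.
Conversely, any frame satisfying ∀x ∀y ∀z (Rxy ∧ Rxz → ∃w (Ryw ∧ Rzw)) validates the schema.
So the correspondent is convergence.

convergence: ∀x ∀y ∀z (Rxy ∧ Rxz → ∃w (Ryw ∧ Rzw))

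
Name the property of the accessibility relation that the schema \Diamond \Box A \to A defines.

Symmetry

This is frame-equivalent to A → □◇A (substitute ¬A for A and contrapose).
Suppose A→□◇A is valid. Take Rxy and set V(A)={x}. Then A at x, so □◇A at x, so ◇A at y, so some z with Ryz has A; z=x, i.e. Ryx.
The converse is a direct semantic check.
So the correspondent is symmetry.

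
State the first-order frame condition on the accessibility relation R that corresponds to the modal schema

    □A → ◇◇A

This is a Sahlqvist (Geach-type) schema ◇^0□^1A → □^0◇^2A.
Minimal-valuation argument: fix x; take any y with xR^0y and any z with xR^0z. Set V(A) to the set of worlds R-reachable from y in exactly 1 step. Then □^1A holds at y, so the antecedent holds at x; validity forces ◇^2A at z, giving a w with zR^2w and yR^1w.
First-order correspondent: ∀x ∃w (xRw ∧ xR²w).

∀x ∃w (xRw ∧ xR²w)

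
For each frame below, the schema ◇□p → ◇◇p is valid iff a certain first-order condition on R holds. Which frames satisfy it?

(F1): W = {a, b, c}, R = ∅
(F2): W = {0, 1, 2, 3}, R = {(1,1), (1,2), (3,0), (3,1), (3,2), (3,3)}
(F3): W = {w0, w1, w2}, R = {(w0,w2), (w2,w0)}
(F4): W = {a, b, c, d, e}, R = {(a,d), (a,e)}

This is the axiom for a generalized confluence (Geach) condition; its first-order frame correspondent is ∀x ∀y (xRy → ∃w (yRw ∧ xR²w)).
(F1): holds.
(F2): fails — 1R2 but no w with 2Rw and 1R²w.
(F3): holds.
(F4): fails — aRd but no w with dRw and aR²w.
Valid on: (F1), (F3).

(F1), (F3)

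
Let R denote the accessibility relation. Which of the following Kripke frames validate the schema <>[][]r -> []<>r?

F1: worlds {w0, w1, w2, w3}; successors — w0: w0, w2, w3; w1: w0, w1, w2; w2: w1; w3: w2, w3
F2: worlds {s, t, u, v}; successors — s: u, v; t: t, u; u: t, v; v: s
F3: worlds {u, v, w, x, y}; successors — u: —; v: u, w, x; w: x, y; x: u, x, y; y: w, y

F1

Frame correspondent (Sahlqvist): forall x forall y forall z ((xRy & xRz) -> exists w (y R^2 w & zRw)) — i.e. a generalized confluence (Geach) condition.
F1: ✓.
F2: fails — sRv, sRv but no w with vR²w and vRw.
F3: fails — vRu, vRu but no t with uR²t and uRt.
Valid on: F1.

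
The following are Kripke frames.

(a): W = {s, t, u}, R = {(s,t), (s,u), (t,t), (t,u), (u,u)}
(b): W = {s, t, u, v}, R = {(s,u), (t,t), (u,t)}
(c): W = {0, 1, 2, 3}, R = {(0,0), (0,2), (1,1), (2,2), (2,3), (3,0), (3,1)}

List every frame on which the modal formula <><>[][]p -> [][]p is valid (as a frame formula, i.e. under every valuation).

This is the axiom for a generalized confluence (Geach) condition; its first-order frame correspondent is forall x forall y forall z ((x R^2 y & x R^2 z) -> exists w (y R^2 w & z = w)).
(a): fails — sR²u, sR²t but no w with uR²w and t=w.
(b): ✓.
(c): fails — 0R²3, 0R²3 but no w with 3R²w and 3=w.

(b)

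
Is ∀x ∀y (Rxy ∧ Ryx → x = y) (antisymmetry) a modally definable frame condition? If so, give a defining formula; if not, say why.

Modal frame validity is preserved under surjective bounded morphisms.
The 6-cycle (worlds a,b,c,d,e,f with a→b→c→d→e→f→a) is antisymmetric. Sending even-indexed worlds to a and odd-indexed worlds to b is a surjective bounded morphism onto the two-world frame with a↔b, which is not antisymmetric.
Hence antisymmetry is not modally definable.

Not modally definable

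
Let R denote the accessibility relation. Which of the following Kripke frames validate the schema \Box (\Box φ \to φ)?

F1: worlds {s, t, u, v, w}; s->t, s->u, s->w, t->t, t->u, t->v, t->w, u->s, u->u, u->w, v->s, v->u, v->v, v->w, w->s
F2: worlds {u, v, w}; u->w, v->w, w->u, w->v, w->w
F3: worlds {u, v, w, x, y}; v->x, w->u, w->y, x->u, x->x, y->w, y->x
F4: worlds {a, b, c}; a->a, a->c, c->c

F4

Frame correspondent (Sahlqvist): \forall x \forall y (Rxy \to Ryy) — i.e. shift-reflexivity.
F1: fails — Ruw but not Rww.
F2: fails — Rwu but not Ruu.
F3: fails — Rwu but not Ruu.
F4: satisfies the condition.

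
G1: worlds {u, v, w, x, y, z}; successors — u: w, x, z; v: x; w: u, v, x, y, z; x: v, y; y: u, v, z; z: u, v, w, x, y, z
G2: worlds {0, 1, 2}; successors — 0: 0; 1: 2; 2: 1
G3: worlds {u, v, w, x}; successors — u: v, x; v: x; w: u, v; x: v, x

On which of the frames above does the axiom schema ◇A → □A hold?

This is the axiom for partial functionality; its first-order frame correspondent is ∀x ∀y ∀z (Rxy ∧ Rxz → y = z).
G1: fails — u sees both w and x.
G2: satisfies the condition.
G3: fails — u sees both v and x.

G2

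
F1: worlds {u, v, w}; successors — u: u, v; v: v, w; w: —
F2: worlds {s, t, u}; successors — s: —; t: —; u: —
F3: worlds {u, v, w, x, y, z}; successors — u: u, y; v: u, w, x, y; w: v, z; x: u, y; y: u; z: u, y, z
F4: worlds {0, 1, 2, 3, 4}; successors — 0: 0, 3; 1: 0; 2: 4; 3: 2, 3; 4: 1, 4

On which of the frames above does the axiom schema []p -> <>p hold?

F3, F4

This is the axiom for seriality; its first-order frame correspondent is forall x exists y Rxy.
F1: fails — world w has no successor.
F2: fails — world s has no successor.
F3: condition met.
F4: condition met.
Valid on: F3, F4.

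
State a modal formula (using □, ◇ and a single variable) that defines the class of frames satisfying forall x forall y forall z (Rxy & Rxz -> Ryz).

The condition is the Euclidean property. The 5 schema ◇r → □◇r defines it.
Suppose ◇r→□◇r is valid. Take Rxy, Rxz and set V(r)={y}. Then ◇r at x, so □◇r at x, so ◇r at z, so some w with Rzw has r; w=y, i.e. Rzy. By symmetry of the argument, Ryz.

◇r → □◇r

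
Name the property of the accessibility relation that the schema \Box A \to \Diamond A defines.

seriality: \forall x \exists y Rxy

This schema is the D axiom.
It corresponds to seriality: \forall x \exists y Rxy.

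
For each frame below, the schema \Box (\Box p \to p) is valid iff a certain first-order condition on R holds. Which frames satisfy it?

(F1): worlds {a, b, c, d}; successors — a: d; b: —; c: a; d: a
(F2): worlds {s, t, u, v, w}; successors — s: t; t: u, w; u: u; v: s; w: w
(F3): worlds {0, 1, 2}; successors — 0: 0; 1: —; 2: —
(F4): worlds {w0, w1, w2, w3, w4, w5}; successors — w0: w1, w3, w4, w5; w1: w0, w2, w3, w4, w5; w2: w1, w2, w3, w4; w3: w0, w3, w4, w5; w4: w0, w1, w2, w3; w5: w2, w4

(F3)

The schema corresponds to shift-reflexivity: \forall x \forall y (Rxy \to Ryy).
(F1): fails — Rca but not Raa.
(F2): fails — Rvs but not Rss.
(F3): holds.
(F4): fails — Rw0w1 but not Rw1w1.
Valid on: (F3).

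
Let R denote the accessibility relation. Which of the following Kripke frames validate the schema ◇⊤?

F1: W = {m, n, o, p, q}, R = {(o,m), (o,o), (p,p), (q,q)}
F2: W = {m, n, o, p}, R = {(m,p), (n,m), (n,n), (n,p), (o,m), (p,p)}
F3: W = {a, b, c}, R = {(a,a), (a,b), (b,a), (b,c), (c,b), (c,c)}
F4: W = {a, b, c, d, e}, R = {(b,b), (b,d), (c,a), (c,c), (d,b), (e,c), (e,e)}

F2, F3

The schema corresponds to seriality: ∀x ∃y Rxy.
F1: fails — world m has no successor.
F2: ✓.
F3: ✓.
F4: fails — world a has no successor.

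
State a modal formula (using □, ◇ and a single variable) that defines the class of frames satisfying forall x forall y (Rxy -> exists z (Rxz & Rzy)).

□□ψ → □ψ

A defining formula is □□ψ → □ψ (the C4 axiom).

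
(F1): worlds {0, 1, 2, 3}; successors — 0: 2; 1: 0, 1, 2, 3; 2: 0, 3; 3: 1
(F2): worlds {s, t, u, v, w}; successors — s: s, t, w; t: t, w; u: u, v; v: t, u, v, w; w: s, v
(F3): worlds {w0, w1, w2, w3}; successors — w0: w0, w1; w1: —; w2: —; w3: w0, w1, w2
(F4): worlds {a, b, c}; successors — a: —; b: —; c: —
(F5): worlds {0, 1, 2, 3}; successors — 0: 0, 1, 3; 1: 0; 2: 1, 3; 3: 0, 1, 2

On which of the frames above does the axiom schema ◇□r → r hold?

This is the axiom for symmetry; its first-order frame correspondent is ∀x ∀y (Rxy → Ryx).
(F1): fails — R10 but not R01.
(F2): fails — Rvt but not Rtv.
(F3): fails — Rw3w1 but not Rw1w3.
(F4): ✓.
(F5): fails — R31 but not R13.

(F4)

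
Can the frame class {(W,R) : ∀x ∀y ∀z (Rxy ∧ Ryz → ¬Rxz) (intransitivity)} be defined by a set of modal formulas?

Not definable by any modal formula

If a class were modally definable it would be closed under surjective bounded morphisms (Goldblatt–Thomason).
The 7-cycle (worlds w0,w1,w2,w3,w4,w5,w6 with w0→w1→w2→w3→w4→w5→w6→w0) is intransitive. Mapping every world to a single reflexive point • is a surjective bounded morphism; the reflexive point is not intransitive (R••∧R•• but R••).
So no modal formula (or set of formulas) defines exactly the intransitive frames.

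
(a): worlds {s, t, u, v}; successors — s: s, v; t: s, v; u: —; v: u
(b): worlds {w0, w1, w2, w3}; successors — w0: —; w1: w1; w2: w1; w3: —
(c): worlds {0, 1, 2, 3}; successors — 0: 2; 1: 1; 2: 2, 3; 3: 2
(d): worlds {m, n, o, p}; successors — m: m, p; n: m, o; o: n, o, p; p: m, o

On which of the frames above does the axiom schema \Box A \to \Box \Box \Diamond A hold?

Frame correspondent (Sahlqvist): \forall x \forall z (x R^2 z \to \exists w (xRw \wedge zRw)) — i.e. a generalized confluence (Geach) condition.
(a): fails — sR²u but no w with sRw and uRw.
(b): holds.
(c): holds.
(d): holds.
Valid on: (b), (c), (d).

(b), (c), (d)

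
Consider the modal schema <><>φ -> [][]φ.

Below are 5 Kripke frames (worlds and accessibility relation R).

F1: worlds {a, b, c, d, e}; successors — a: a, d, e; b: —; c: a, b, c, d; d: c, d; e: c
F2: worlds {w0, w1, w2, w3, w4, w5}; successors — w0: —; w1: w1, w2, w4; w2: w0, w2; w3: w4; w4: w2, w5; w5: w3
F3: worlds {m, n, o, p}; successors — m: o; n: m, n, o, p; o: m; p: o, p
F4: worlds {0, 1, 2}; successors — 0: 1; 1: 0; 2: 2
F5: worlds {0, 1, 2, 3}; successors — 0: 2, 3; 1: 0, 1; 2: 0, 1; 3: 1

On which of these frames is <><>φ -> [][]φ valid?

Frame correspondent (Sahlqvist): forall x forall y forall z ((x R^2 y & x R^2 z) -> exists w (y = w & z = w)) — i.e. a generalized confluence (Geach) condition.
F1: fails — aR²a, aR²c but a ≠ c.
F2: fails — w1R²w0, w1R²w1 but w0 ≠ w1.
F3: fails — nR²m, nR²n but m ≠ n.
F4: ✓.
F5: fails — 0R²0, 0R²1 but 0 ≠ 1.
Valid on: F4.

F4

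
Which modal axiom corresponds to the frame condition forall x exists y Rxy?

This is seriality; the standard corresponding axiom is D: □p → ◇p.
Suppose □p→◇p is valid. At any x set V(p)=W. Then □p at x, so ◇p at x, so x has a successor.

□p → ◇p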